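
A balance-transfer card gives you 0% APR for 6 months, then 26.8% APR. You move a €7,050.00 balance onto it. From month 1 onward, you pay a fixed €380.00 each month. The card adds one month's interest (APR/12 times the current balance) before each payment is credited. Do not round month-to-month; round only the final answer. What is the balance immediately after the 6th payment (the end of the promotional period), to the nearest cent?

€4,770.00

Promo months 1–6 at r₀ = 0%/12 = 0; months 7+ at r₁ = 26.8%/12 = 0.0223333.
After month 6 (no interest yet): B = €7,050.00 − 6·€380.00 = €4,770.00.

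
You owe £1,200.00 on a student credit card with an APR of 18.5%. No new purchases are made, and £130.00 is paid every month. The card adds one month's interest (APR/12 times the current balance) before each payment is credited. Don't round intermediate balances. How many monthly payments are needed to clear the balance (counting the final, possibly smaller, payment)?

11 months

Monthly rate r = 18.5%/12 = 1.54167% = 0.0154167.
Recurrence: B ← B·(1+r) − £130.00.
Month 1: interest £18.50; balance after payment £1,088.50.
Month 2: interest £16.78; balance after payment £975.28.
Closed form: n = −ln(1 − rB₀/P)/ln(1+r) = −ln(0.85769)/ln(1.01542) ≈ 10.034, so the balance reaches zero during payment 11.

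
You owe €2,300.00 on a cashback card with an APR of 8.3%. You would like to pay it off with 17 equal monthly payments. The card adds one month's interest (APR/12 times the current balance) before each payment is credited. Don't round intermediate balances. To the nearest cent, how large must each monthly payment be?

Monthly rate r = 8.3%/12 = 0.691667% = 0.00691667.
Level-payment amortization: P = B₀·r / (1 − (1+r)^(−n)) = 2300.00·0.00691667 / (1 − 1.00692^(−17)).
Denominator 1 − (1+r)^(−17) = 0.110573634.
P = 15.9083 / 0.110573634 ≈ 143.87.

€143.87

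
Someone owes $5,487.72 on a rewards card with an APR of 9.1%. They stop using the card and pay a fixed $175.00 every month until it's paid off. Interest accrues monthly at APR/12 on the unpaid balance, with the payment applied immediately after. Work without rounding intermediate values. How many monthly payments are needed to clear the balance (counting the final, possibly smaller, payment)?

36 payments

Monthly rate r = 9.1%/12 = 0.758333% = 0.00758333.
Recurrence: B ← B·(1+r) − $175.00.
Month 1: interest $41.62; balance after payment $5,354.34.
Month 2: interest $40.60; balance after payment $5,219.94.
Closed form: n = −ln(1 − rB₀/P)/ln(1+r) = −ln(0.7622)/ln(1.00758) ≈ 35.944, so the balance reaches zero during payment 36.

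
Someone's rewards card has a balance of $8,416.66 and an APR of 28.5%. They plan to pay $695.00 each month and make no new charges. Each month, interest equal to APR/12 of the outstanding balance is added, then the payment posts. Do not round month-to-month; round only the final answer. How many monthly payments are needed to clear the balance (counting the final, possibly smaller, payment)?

Monthly rate r = 28.5%/12 = 2.375% = 0.02375.
Recurrence: B ← B·(1+r) − $695.00.
Month 1: interest $199.90; balance after payment $7,921.56.
Month 2: interest $188.14; balance after payment $7,414.69.
Closed form: n = −ln(1 − rB₀/P)/ln(1+r) = −ln(0.71238)/ln(1.02375) ≈ 14.449, so the balance reaches zero during payment 15.

15 months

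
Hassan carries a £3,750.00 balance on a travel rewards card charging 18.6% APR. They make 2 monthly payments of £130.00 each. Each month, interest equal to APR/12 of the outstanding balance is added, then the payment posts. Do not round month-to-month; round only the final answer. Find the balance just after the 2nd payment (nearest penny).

Monthly rate r = 18.6%/12 = 1.55% = 0.0155.
Each month: B ← B·(1+r) − £130.00.
Month 1: interest £58.13; balance after payment £3,678.12.
Month 2: interest £57.01; balance after payment £3,605.14.

£3,605.14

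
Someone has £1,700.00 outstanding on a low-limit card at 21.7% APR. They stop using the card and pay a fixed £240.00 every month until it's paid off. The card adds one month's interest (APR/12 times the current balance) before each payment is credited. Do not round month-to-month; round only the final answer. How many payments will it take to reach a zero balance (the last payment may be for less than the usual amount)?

Monthly rate r = 21.7%/12 = 1.80833% = 0.0180833.
Recurrence: B ← B·(1+r) − £240.00.
Month 1: interest £30.74; balance after payment £1,490.74.
Month 2: interest £26.96; balance after payment £1,277.70.
Closed form: n = −ln(1 − rB₀/P)/ln(1+r) = −ln(0.87191)/ln(1.01808) ≈ 7.648, so the balance reaches zero during payment 8.

8 months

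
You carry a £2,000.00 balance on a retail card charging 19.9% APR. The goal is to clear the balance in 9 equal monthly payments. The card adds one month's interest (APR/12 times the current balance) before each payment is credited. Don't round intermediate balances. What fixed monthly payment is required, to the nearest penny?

£241.05

Monthly rate r = 19.9%/12 = 1.65833% = 0.0165833.
Level-payment amortization: P = B₀·r / (1 − (1+r)^(−n)) = 2000.00·0.0165833 / (1 − 1.01658^(−9)).
Denominator 1 − (1+r)^(−9) = 0.137591293.
P = 33.1667 / 0.137591293 ≈ 241.05.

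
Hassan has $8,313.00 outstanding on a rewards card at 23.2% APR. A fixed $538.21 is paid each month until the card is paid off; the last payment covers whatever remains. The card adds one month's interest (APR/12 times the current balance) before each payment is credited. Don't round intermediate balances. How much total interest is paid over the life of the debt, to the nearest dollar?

Monthly rate r = 23.2%/12 = 1.93333% = 0.0193333.
Payoff takes n = ⌈−ln(1 − rB₀/P)/ln(1+r)⌉ = ⌈18.523⌉ = 19 payments; the last is $282.93.
Total paid = 18·$538.21 + $282.93 = $9,970.71.
Total interest = total paid − principal = $9,970.71 − $8,313.00 = $1,657.71.

$1,658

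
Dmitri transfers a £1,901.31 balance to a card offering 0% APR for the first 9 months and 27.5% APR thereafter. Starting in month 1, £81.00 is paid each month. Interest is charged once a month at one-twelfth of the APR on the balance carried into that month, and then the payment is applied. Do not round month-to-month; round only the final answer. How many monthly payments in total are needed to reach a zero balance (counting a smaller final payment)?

27 months

Promo months 1–9 at r₀ = 0%/12 = 0; months 10+ at r₁ = 27.5%/12 = 0.0229167.
After month 9 (no interest yet): B = £1,901.31 − 9·£81.00 = £1,172.31.
Then at r₁ with £81.00/mo: n₂ = −ln(1 − r₁·B/P)/ln(1+r₁) ≈ 17.79 → 18 more payments.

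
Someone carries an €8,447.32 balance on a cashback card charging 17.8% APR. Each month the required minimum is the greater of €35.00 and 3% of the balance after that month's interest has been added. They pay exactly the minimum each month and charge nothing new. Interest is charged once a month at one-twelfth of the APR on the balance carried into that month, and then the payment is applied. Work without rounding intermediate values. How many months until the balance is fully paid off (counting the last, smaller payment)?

173 months

Monthly rate r = 17.8%/12 = 1.48333% = 0.0148333.
While 3% of the post-interest balance exceeds €35.00, each month B ← (B·(1+r))·(1 − 0.03), i.e. B shrinks by the factor (1+r)·0.97 = 0.98439.
This holds for months 1–127. Entering month 128 the balance is €1,145.14; 3% of the post-interest balance is now below €35.00, so the flat €35.00 minimum applies from here.
From month 128 a fixed €35.00 at rate r clears €1,145.14 in 46 more payments. Total: 127 + 46 = 173 months.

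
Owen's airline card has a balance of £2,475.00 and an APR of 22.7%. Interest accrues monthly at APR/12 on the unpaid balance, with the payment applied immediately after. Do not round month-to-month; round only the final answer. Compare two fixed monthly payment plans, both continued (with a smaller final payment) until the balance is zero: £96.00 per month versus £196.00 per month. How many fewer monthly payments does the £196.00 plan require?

21 fewer payments

Monthly rate r = 22.7%/12 = 1.89167% = 0.0189167.
At £96.00/mo: n = ⌈−ln(1 − rB₀/P)/ln(1+r)⌉ = 36 payments (last £66.46); total interest = total paid − £2,475.00 = £951.46.
At £196.00/mo: 15 payments (last £111.24); total interest £380.24.
Payments saved = 36 − 15 = 21.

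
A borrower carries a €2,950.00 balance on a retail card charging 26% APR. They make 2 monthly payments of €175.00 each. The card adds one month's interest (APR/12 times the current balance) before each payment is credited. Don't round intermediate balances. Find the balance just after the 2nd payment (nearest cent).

€2,725.43

Monthly rate r = 26%/12 = 2.16667% = 0.0216667.
Each month: B ← B·(1+r) − €175.00.
Month 1: interest €63.92; balance after payment €2,838.92.
Month 2: interest €61.51; balance after payment €2,725.43.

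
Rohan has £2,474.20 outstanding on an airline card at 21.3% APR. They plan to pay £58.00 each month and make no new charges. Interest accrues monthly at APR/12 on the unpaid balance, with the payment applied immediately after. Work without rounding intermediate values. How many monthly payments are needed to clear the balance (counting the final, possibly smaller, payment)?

81 months

Monthly rate r = 21.3%/12 = 1.775% = 0.01775.
Recurrence: B ← B·(1+r) − £58.00.
Month 1: interest £43.92; balance after payment £2,460.12.
Month 2: interest £43.67; balance after payment £2,445.78.
Closed form: n = −ln(1 − rB₀/P)/ln(1+r) = −ln(0.24281)/ln(1.01775) ≈ 80.451, so the balance reaches zero during payment 81.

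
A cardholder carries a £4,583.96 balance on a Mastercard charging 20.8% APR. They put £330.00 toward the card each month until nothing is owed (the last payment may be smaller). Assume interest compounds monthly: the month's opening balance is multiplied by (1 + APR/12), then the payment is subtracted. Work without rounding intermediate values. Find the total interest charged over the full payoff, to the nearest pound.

£706

Monthly rate r = 20.8%/12 = 1.73333% = 0.0173333.
Payoff takes n = ⌈−ln(1 − rB₀/P)/ln(1+r)⌉ = ⌈16.029⌉ = 17 payments; the last is £9.65.
Total paid = 16·£330.00 + £9.65 = £5,289.65.
Total interest = total paid − principal = £5,289.65 − £4,583.96 = £705.69.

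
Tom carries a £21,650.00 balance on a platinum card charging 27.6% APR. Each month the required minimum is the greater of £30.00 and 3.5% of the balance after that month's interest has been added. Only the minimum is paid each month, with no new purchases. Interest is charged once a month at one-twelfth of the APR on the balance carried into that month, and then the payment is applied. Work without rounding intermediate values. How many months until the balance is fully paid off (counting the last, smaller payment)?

298 months

Monthly rate r = 27.6%/12 = 2.3% = 0.023.
While 3.5% of the post-interest balance exceeds £30.00, each month B ← (B·(1+r))·(1 − 0.035), i.e. B shrinks by the factor (1+r)·0.965 = 0.98719.
This holds for months 1–253. Entering month 254 the balance is £830.62; 3.5% of the post-interest balance is now below £30.00, so the flat £30.00 minimum applies from here.
From month 254 a fixed £30.00 at rate r clears £830.62 in 45 more payments. Total: 253 + 45 = 298 months.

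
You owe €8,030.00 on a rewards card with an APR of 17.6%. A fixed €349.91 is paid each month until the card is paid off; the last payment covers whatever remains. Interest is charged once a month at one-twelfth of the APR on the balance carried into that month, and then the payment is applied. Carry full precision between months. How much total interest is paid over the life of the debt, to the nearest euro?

Monthly rate r = 17.6%/12 = 1.46667% = 0.0146667.
Payoff takes n = ⌈−ln(1 − rB₀/P)/ln(1+r)⌉ = ⌈28.183⌉ = 29 payments; the last is €64.44.
Total paid = 28·€349.91 + €64.44 = €9,861.92.
Total interest = total paid − principal = €9,861.92 − €8,030.00 = €1,831.92.

€1,832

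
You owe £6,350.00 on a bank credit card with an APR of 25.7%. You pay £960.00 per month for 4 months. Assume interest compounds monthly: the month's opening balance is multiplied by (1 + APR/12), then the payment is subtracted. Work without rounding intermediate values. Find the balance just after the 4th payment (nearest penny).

Monthly rate r = 25.7%/12 = 2.14167% = 0.0214167.
Each month: B ← B·(1+r) − £960.00.
Month 1: interest £136.00; balance after payment £5,526.00.
Month 2: interest £118.35; balance after payment £4,684.34.
Month 3: interest £100.32; balance after payment £3,824.67.
Month 4: interest £81.91; balance after payment £2,946.58.

£2,946.58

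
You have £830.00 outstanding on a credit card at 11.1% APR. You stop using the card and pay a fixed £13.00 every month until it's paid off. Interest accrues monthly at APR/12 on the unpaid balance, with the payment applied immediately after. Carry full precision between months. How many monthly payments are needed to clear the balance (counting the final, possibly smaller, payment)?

97 payments

Monthly rate r = 11.1%/12 = 0.925% = 0.00925.
Recurrence: B ← B·(1+r) − £13.00.
Month 1: interest £7.68; balance after payment £824.68.
Month 2: interest £7.63; balance after payment £819.31.
Closed form: n = −ln(1 − rB₀/P)/ln(1+r) = −ln(0.40942)/ln(1.00925) ≈ 96.987, so the balance reaches zero during payment 97.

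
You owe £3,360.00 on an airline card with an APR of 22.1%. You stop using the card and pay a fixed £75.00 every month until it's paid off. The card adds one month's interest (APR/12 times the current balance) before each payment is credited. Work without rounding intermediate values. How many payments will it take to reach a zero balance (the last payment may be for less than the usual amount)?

Monthly rate r = 22.1%/12 = 1.84167% = 0.0184167.
Recurrence: B ← B·(1+r) − £75.00.
Month 1: interest £61.88; balance after payment £3,346.88.
Month 2: interest £61.64; balance after payment £3,333.52.
Closed form: n = −ln(1 − rB₀/P)/ln(1+r) = −ln(0.17493)/ln(1.01842) ≈ 95.531, so the balance reaches zero during payment 96.

96 months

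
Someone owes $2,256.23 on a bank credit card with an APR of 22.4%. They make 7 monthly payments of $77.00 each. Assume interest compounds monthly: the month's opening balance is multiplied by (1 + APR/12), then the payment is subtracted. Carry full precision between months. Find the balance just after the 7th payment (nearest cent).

Monthly rate r = 22.4%/12 = 1.86667% = 0.0186667.
Each month: B ← B·(1+r) − $77.00.
Month 1: interest $42.12; balance after payment $2,221.35.
Month 2: interest $41.47; balance after payment $2,185.81.
Month 3: interest $40.80; balance after payment $2,149.61.
Month 4: interest $40.13; balance after payment $2,112.74.
Month 5: interest $39.44; balance after payment $2,075.18.
Month 6: interest $38.74; balance after payment $2,036.91.
Month 7: interest $38.02; balance after payment $1,997.94.

$1,997.94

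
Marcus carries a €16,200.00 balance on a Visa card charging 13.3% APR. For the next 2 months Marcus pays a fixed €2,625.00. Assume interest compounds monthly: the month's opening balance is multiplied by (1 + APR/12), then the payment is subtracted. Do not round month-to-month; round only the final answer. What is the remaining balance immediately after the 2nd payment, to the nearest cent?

€11,282.00

Monthly rate r = 13.3%/12 = 1.10833% = 0.0110833.
Each month: B ← B·(1+r) − €2,625.00.
Month 1: interest €179.55; balance after payment €13,754.55.
Month 2: interest €152.45; balance after payment €11,282.00.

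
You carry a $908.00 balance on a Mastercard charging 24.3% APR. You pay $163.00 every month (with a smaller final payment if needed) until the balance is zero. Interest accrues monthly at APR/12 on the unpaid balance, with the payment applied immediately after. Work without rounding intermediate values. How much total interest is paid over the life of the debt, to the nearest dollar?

Monthly rate r = 24.3%/12 = 2.025% = 0.02025.
Payoff takes n = ⌈−ln(1 − rB₀/P)/ln(1+r)⌉ = ⌈5.970⌉ = 6 payments; the last is $158.19.
Total paid = 5·$163.00 + $158.19 = $973.19.
Total interest = total paid − principal = $973.19 − $908.00 = $65.19.

$65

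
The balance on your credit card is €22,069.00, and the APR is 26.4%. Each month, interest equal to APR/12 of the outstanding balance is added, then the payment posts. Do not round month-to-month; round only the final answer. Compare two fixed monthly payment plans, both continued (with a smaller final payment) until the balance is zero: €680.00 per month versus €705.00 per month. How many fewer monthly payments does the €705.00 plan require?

4 fewer payments

Monthly rate r = 26.4%/12 = 2.2% = 0.022.
At €680.00/mo: n = ⌈−ln(1 − rB₀/P)/ln(1+r)⌉ = 58 payments (last €356.45); total interest = total paid − €22,069.00 = €17,047.45.
At €705.00/mo: 54 payments (last €441.37); total interest €15,737.37.
Payments saved = 58 − 54 = 4.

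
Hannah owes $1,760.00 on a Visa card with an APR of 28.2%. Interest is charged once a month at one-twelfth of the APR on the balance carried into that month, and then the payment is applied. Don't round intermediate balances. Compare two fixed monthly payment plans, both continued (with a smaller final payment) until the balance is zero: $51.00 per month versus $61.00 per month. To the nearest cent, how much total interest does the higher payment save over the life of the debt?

Monthly rate r = 28.2%/12 = 2.35% = 0.0235.
At $51.00/mo: n = ⌈−ln(1 − rB₀/P)/ln(1+r)⌉ = 72 payments (last $36.80); total interest = total paid − $1,760.00 = $1,897.80.
At $61.00/mo: 49 payments (last $48.32); total interest $1,216.32.
Interest saved = $1,897.80 − $1,216.32 = $681.48.

$681.48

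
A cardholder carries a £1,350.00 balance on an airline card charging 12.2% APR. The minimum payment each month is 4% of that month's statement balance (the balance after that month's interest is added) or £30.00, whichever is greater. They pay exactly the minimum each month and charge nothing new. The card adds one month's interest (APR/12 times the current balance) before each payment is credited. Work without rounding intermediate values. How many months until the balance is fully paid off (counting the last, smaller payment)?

Monthly rate r = 12.2%/12 = 1.01667% = 0.0101667.
While 4% of the post-interest balance exceeds £30.00, each month B ← (B·(1+r))·(1 − 0.04), i.e. B shrinks by the factor (1+r)·0.96 = 0.96976.
This holds for months 1–20. Entering month 21 the balance is £730.50; 4% of the post-interest balance is now below £30.00, so the flat £30.00 minimum applies from here.
From month 21 a fixed £30.00 at rate r clears £730.50 in 29 more payments. Total: 20 + 29 = 49 months.

49 months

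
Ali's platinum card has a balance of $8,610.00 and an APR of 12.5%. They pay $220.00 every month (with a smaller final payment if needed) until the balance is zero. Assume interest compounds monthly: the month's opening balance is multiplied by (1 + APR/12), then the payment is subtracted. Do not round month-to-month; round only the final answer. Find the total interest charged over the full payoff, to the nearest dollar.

$2,508

Monthly rate r = 12.5%/12 = 1.04167% = 0.0104167.
Payoff takes n = ⌈−ln(1 − rB₀/P)/ln(1+r)⌉ = ⌈50.536⌉ = 51 payments; the last is $118.17.
Total paid = 50·$220.00 + $118.17 = $11,118.17.
Total interest = total paid − principal = $11,118.17 − $8,610.00 = $2,508.17.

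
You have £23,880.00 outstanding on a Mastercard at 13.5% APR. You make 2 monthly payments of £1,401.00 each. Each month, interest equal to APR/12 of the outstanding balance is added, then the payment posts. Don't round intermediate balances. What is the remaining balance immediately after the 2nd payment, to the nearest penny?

£21,602.56

Monthly rate r = 13.5%/12 = 1.125% = 0.01125.
Each month: B ← B·(1+r) − £1,401.00.
Month 1: interest £268.65; balance after payment £22,747.65.
Month 2: interest £255.91; balance after payment £21,602.56.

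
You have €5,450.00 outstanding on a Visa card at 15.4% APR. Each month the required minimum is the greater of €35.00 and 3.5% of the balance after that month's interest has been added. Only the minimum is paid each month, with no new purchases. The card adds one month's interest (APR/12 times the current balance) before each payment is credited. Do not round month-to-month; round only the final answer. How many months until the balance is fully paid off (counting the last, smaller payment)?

Monthly rate r = 15.4%/12 = 1.28333% = 0.0128333.
While 3.5% of the post-interest balance exceeds €35.00, each month B ← (B·(1+r))·(1 − 0.035), i.e. B shrinks by the factor (1+r)·0.965 = 0.97738.
This holds for months 1–75. Entering month 76 the balance is €980.15; 3.5% of the post-interest balance is now below €35.00, so the flat €35.00 minimum applies from here.
From month 76 a fixed €35.00 at rate r clears €980.15 in 35 more payments. Total: 75 + 35 = 110 months.

110 months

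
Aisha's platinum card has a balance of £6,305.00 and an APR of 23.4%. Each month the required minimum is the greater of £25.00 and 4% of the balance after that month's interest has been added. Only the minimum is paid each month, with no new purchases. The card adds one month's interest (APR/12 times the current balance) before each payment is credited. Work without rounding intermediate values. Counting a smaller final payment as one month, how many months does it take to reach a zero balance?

Monthly rate r = 23.4%/12 = 1.95% = 0.0195.
While 4% of the post-interest balance exceeds £25.00, each month B ← (B·(1+r))·(1 − 0.04), i.e. B shrinks by the factor (1+r)·0.96 = 0.97872.
This holds for months 1–109. Entering month 110 the balance is £604.59; 4% of the post-interest balance is now below £25.00, so the flat £25.00 minimum applies from here.
From month 110 a fixed £25.00 at rate r clears £604.59 in 34 more payments. Total: 109 + 34 = 143 months.

143 months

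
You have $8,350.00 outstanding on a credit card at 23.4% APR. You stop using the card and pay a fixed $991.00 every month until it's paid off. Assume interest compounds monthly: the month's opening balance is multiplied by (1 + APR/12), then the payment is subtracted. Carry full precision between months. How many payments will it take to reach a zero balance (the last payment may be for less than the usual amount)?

Monthly rate r = 23.4%/12 = 1.95% = 0.0195.
Recurrence: B ← B·(1+r) − $991.00.
Month 1: interest $162.82; balance after payment $7,521.83.
Month 2: interest $146.68; balance after payment $6,677.50.
Closed form: n = −ln(1 − rB₀/P)/ln(1+r) = −ln(0.8357)/ln(1.0195) ≈ 9.294, so the balance reaches zero during payment 10.

10 months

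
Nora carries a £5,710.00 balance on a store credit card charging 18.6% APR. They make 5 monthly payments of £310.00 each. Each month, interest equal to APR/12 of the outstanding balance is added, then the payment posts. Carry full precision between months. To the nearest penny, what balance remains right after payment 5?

Monthly rate r = 18.6%/12 = 1.55% = 0.0155.
Each month: B ← B·(1+r) − £310.00.
Month 1: interest £88.51; balance after payment £5,488.51.
Month 2: interest £85.07; balance after payment £5,263.58.
Month 3: interest £81.59; balance after payment £5,035.16.
Month 4: interest £78.05; balance after payment £4,803.21.
Month 5: interest £74.45; balance after payment £4,567.66.

£4,567.66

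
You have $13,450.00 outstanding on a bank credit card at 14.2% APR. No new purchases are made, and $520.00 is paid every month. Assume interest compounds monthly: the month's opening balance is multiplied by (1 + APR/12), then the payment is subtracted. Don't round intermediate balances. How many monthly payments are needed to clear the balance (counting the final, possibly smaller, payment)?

Monthly rate r = 14.2%/12 = 1.18333% = 0.0118333.
Recurrence: B ← B·(1+r) − $520.00.
Month 1: interest $159.16; balance after payment $13,089.16.
Month 2: interest $154.89; balance after payment $12,724.05.
Closed form: n = −ln(1 − rB₀/P)/ln(1+r) = −ln(0.69393)/ln(1.01183) ≈ 31.060, so the balance reaches zero during payment 32.

32 months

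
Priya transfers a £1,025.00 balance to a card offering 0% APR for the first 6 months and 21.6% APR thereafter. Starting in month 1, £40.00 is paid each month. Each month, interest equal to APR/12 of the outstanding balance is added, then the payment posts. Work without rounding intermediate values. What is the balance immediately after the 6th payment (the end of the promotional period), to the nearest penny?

£785.00

Promo months 1–6 at r₀ = 0%/12 = 0; months 7+ at r₁ = 21.6%/12 = 0.018.
After month 6 (no interest yet): B = £1,025.00 − 6·£40.00 = £785.00.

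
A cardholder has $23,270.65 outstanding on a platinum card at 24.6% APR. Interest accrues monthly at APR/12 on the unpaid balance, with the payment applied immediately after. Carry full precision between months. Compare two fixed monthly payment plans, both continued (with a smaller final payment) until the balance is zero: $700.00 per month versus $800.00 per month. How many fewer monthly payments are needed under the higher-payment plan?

12 fewer payments

Monthly rate r = 24.6%/12 = 2.05% = 0.0205.
At $700.00/mo: n = ⌈−ln(1 − rB₀/P)/ln(1+r)⌉ = 57 payments (last $268.46); total interest = total paid − $23,270.65 = $16,197.81.
At $800.00/mo: 45 payments (last $562.69); total interest $12,492.04.
Payments saved = 57 − 45 = 12.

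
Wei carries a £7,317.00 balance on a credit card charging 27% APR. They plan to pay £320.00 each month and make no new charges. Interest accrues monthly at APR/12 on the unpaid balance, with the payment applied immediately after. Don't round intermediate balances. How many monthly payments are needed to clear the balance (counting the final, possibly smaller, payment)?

Monthly rate r = 27%/12 = 2.25% = 0.0225.
Recurrence: B ← B·(1+r) − £320.00.
Month 1: interest £164.63; balance after payment £7,161.63.
Month 2: interest £161.14; balance after payment £7,002.77.
Closed form: n = −ln(1 − rB₀/P)/ln(1+r) = −ln(0.48552)/ln(1.0225) ≈ 32.472, so the balance reaches zero during payment 33.

33 months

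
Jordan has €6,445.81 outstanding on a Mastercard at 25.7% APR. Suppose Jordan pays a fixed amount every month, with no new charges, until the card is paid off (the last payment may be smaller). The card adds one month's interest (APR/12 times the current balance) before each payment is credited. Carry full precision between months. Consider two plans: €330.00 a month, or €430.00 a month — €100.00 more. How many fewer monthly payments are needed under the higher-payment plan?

Monthly rate r = 25.7%/12 = 2.14167% = 0.0214167.
At €330.00/mo: n = ⌈−ln(1 − rB₀/P)/ln(1+r)⌉ = 26 payments (last €189.01); total interest = total paid − €6,445.81 = €1,993.20.
At €430.00/mo: 19 payments (last €117.89); total interest €1,412.08.
Payments saved = 26 − 19 = 7.

7 fewer payments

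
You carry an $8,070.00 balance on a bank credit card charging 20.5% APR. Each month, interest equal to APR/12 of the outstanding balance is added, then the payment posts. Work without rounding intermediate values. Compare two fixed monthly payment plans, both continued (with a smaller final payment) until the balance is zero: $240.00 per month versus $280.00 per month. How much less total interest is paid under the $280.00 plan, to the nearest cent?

$897.66

Monthly rate r = 20.5%/12 = 1.70833% = 0.0170833.
At $240.00/mo: n = ⌈−ln(1 − rB₀/P)/ln(1+r)⌉ = 51 payments (last $104.87); total interest = total paid − $8,070.00 = $4,034.87.
At $280.00/mo: 41 payments (last $7.21); total interest $3,137.21.
Interest saved = $4,034.87 − $3,137.21 = $897.66.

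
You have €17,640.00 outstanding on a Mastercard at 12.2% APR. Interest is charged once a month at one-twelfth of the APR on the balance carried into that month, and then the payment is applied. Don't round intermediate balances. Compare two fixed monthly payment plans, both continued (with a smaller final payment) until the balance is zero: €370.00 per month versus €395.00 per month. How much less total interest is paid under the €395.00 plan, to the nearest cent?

Monthly rate r = 12.2%/12 = 1.01667% = 0.0101667.
At €370.00/mo: n = ⌈−ln(1 − rB₀/P)/ln(1+r)⌉ = 66 payments (last €202.18); total interest = total paid − €17,640.00 = €6,612.18.
At €395.00/mo: 60 payments (last €327.44); total interest €5,992.44.
Interest saved = €6,612.18 − €5,992.44 = €619.74.

€619.74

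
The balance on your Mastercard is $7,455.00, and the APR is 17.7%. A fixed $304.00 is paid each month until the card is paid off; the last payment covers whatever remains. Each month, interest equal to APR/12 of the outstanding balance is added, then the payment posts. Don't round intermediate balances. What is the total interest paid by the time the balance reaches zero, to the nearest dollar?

$1,867

Monthly rate r = 17.7%/12 = 1.475% = 0.01475.
Payoff takes n = ⌈−ln(1 − rB₀/P)/ln(1+r)⌉ = ⌈30.663⌉ = 31 payments; the last is $201.92.
Total paid = 30·$304.00 + $201.92 = $9,321.92.
Total interest = total paid − principal = $9,321.92 − $7,455.00 = $1,866.92.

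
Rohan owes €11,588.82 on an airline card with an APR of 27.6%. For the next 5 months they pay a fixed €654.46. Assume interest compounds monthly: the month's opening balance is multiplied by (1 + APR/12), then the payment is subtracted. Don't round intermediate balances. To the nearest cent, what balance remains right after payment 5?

Monthly rate r = 27.6%/12 = 2.3% = 0.023.
Each month: B ← B·(1+r) − €654.46.
Month 1: interest €266.54; balance after payment €11,200.90.
Month 2: interest €257.62; balance after payment €10,804.06.
Month 3: interest €248.49; balance after payment €10,398.10.
Month 4: interest €239.16; balance after payment €9,982.79.
Month 5: interest €229.60; balance after payment €9,557.94.

€9,557.94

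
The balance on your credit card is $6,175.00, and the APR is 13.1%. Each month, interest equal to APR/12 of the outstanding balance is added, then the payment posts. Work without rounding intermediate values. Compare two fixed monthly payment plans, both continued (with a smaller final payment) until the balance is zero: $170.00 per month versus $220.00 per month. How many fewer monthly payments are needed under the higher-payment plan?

Monthly rate r = 13.1%/12 = 1.09167% = 0.0109167.
At $170.00/mo: n = ⌈−ln(1 − rB₀/P)/ln(1+r)⌉ = 47 payments (last $88.17); total interest = total paid − $6,175.00 = $1,733.17.
At $220.00/mo: 34 payments (last $153.80); total interest $1,238.80.
Payments saved = 47 − 34 = 13.

13 fewer payments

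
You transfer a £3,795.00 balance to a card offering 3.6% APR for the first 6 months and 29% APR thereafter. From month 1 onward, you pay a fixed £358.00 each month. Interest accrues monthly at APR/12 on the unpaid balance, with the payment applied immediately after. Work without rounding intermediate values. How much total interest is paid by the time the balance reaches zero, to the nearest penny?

Promo months 1–6 at r₀ = 3.6%/12 = 0.003; months 7+ at r₁ = 29%/12 = 0.0241667.
After month 6: iterate B ← B·(1+r₀) − £358.00 for 6 months → £1,699.65.
Then at r₁ with £358.00/mo: n₂ = −ln(1 − r₁·B/P)/ln(1+r₁) ≈ 5.10 → 6 more payments.
Total paid = 11·£358.00 + £37.44 = £3,975.44; interest = £3,975.44 − £3,795.00 = £180.44.

£180.44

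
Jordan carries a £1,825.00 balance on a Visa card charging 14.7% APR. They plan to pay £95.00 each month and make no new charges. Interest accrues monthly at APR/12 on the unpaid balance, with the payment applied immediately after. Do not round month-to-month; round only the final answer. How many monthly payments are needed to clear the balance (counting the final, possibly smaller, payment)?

23 payments

Monthly rate r = 14.7%/12 = 1.225% = 0.01225.
Recurrence: B ← B·(1+r) − £95.00.
Month 1: interest £22.36; balance after payment £1,752.36.
Month 2: interest £21.47; balance after payment £1,678.82.
Closed form: n = −ln(1 − rB₀/P)/ln(1+r) = −ln(0.76467)/ln(1.01225) ≈ 22.037, so the balance reaches zero during payment 23.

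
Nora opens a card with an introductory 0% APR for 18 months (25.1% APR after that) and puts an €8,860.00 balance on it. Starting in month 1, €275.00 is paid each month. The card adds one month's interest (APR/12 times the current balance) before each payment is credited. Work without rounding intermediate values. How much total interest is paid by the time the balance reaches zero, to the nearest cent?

€779.05

Promo months 1–18 at r₀ = 0%/12 = 0; months 19+ at r₁ = 25.1%/12 = 0.0209167.
After month 18 (no interest yet): B = €8,860.00 − 18·€275.00 = €3,910.00.
Then at r₁ with €275.00/mo: n₂ = −ln(1 − r₁·B/P)/ln(1+r₁) ≈ 17.05 → 18 more payments.
Total paid = 35·€275.00 + €14.05 = €9,639.05; interest = €9,639.05 − €8,860.00 = €779.05.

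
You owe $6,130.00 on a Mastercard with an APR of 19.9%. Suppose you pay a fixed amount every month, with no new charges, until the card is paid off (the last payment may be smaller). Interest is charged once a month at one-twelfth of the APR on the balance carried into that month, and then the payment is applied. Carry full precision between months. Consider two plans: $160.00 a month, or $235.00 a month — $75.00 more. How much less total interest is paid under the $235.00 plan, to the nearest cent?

Monthly rate r = 19.9%/12 = 1.65833% = 0.0165833.
At $160.00/mo: n = ⌈−ln(1 − rB₀/P)/ln(1+r)⌉ = 62 payments (last $54.06); total interest = total paid − $6,130.00 = $3,684.06.
At $235.00/mo: 35 payments (last $106.82); total interest $1,966.82.
Interest saved = $3,684.06 − $1,966.82 = $1,717.24.

$1,717.24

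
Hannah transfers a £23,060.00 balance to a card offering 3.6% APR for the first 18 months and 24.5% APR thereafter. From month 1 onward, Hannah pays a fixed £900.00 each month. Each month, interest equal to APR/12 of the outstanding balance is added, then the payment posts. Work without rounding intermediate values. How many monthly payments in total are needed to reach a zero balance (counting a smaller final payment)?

Promo months 1–18 at r₀ = 3.6%/12 = 0.003; months 19+ at r₁ = 24.5%/12 = 0.0204167.
After month 18: iterate B ← B·(1+r₀) − £900.00 for 18 months → £7,717.72.
Then at r₁ with £900.00/mo: n₂ = −ln(1 − r₁·B/P)/ln(1+r₁) ≈ 9.52 → 10 more payments.

28 months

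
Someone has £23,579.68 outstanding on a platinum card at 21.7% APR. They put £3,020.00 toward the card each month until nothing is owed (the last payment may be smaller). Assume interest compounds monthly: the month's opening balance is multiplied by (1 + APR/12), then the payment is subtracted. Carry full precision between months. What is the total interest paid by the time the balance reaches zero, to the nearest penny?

£2,075.95

Monthly rate r = 21.7%/12 = 1.80833% = 0.0180833.
Payoff takes n = ⌈−ln(1 − rB₀/P)/ln(1+r)⌉ = ⌈8.493⌉ = 9 payments; the last is £1,495.63.
Total paid = 8·£3,020.00 + £1,495.63 = £25,655.63.
Total interest = total paid − principal = £25,655.63 − £23,579.68 = £2,075.95.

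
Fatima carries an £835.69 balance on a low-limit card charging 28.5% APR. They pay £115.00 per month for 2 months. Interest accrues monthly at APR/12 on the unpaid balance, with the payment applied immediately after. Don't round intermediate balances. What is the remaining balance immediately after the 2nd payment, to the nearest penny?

Monthly rate r = 28.5%/12 = 2.375% = 0.02375.
Each month: B ← B·(1+r) − £115.00.
Month 1: interest £19.85; balance after payment £740.54.
Month 2: interest £17.59; balance after payment £643.13.

£643.13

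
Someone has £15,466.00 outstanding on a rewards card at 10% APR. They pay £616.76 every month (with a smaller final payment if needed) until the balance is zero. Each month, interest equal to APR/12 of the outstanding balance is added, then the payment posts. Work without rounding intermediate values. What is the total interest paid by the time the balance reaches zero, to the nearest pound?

Monthly rate r = 10%/12 = 0.833333% = 0.00833333.
Payoff takes n = ⌈−ln(1 − rB₀/P)/ln(1+r)⌉ = ⌈28.247⌉ = 29 payments; the last is £152.89.
Total paid = 28·£616.76 + £152.89 = £17,422.17.
Total interest = total paid − principal = £17,422.17 − £15,466.00 = £1,956.17.

£1,956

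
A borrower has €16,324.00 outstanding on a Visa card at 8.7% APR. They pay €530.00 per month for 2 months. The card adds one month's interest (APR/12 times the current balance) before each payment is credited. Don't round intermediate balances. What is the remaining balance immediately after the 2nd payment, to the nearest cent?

€15,497.71

Monthly rate r = 8.7%/12 = 0.725% = 0.00725.
Each month: B ← B·(1+r) − €530.00.
Month 1: interest €118.35; balance after payment €15,912.35.
Month 2: interest €115.36; balance after payment €15,497.71.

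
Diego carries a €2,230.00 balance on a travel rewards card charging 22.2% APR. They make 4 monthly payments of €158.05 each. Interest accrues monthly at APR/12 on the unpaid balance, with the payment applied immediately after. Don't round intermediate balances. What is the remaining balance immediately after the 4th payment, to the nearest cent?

€1,749.70

Monthly rate r = 22.2%/12 = 1.85% = 0.0185.
Each month: B ← B·(1+r) − €158.05.
Month 1: interest €41.25; balance after payment €2,113.20.
Month 2: interest €39.09; balance after payment €1,994.25.
Month 3: interest €36.89; balance after payment €1,873.09.
Month 4: interest €34.65; balance after payment €1,749.70.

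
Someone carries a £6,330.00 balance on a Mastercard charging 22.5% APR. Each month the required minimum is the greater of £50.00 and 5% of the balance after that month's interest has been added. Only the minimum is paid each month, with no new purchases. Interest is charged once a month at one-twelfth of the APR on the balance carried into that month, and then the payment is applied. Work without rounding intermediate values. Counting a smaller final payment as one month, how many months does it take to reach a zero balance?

Monthly rate r = 22.5%/12 = 1.875% = 0.01875.
While 5% of the post-interest balance exceeds £50.00, each month B ← (B·(1+r))·(1 − 0.05), i.e. B shrinks by the factor (1+r)·0.95 = 0.96781.
This holds for months 1–57. Entering month 58 the balance is £980.63; 5% of the post-interest balance is now below £50.00, so the flat £50.00 minimum applies from here.
From month 58 a fixed £50.00 at rate r clears £980.63 in 25 more payments. Total: 57 + 25 = 82 months.

82 months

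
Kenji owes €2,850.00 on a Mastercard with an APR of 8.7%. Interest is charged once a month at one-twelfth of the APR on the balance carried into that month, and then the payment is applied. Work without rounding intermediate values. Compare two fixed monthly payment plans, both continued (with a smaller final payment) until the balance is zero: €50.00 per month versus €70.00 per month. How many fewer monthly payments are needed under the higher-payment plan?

25 fewer payments

Monthly rate r = 8.7%/12 = 0.725% = 0.00725.
At €50.00/mo: n = ⌈−ln(1 − rB₀/P)/ln(1+r)⌉ = 74 payments (last €40.28); total interest = total paid − €2,850.00 = €840.28.
At €70.00/mo: 49 payments (last €29.77); total interest €539.77.
Payments saved = 74 − 49 = 25.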